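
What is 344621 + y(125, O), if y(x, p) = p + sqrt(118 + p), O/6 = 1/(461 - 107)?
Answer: 20332640/59 + sqrt(410817)/59 ≈ 3.4463e+5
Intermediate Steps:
O = 1/59 (O = 6/(461 - 107) = 6/354 = 6*(1/354) = 1/59 ≈ 0.016949)
344621 + y(125, O) = 344621 + (1/59 + sqrt(118 + 1/59)) = 344621 + (1/59 + sqrt(6963/59)) = 344621 + (1/59 + sqrt(410817)/59) = 20332640/59 + sqrt(410817)/59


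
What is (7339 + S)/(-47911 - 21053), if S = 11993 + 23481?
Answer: -14271/22988 ≈ -0.62080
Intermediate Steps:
S = 35474
(7339 + S)/(-47911 - 21053) = (7339 + 35474)/(-47911 - 21053) = 42813/(-68964) = 42813*(-1/68964) = -14271/22988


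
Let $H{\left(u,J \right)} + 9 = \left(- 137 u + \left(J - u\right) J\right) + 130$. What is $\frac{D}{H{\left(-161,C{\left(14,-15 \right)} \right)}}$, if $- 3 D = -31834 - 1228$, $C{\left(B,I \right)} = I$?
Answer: $\frac{16531}{29982} \approx 0.55136$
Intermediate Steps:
$H{\left(u,J \right)} = 121 - 137 u + J \left(J - u\right)$ ($H{\left(u,J \right)} = -9 + \left(\left(- 137 u + \left(J - u\right) J\right) + 130\right) = -9 + \left(\left(- 137 u + J \left(J - u\right)\right) + 130\right) = -9 + \left(130 - 137 u + J \left(J - u\right)\right) = 121 - 137 u + J \left(J - u\right)$)
$D = \frac{33062}{3}$ ($D = - \frac{-31834 - 1228}{3} = \left(- \frac{1}{3}\right) \left(-33062\right) = \frac{33062}{3} \approx 11021.0$)
$\frac{D}{H{\left(-161,C{\left(14,-15 \right)} \right)}} = \frac{33062}{3 \left(121 + \left(-15\right)^{2} - -22057 - \left(-15\right) \left(-161\right)\right)} = \frac{33062}{3 \left(121 + 225 + 22057 - 2415\right)} = \frac{33062}{3 \cdot 19988} = \frac{33062}{3} \cdot \frac{1}{19988} = \frac{16531}{29982}$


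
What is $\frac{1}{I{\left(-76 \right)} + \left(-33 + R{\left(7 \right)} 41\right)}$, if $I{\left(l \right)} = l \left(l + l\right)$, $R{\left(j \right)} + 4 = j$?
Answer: $\frac{1}{11642} \approx 8.5896 \cdot 10^{-5}$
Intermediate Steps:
$R{\left(j \right)} = -4 + j$
$I{\left(l \right)} = 2 l^{2}$ ($I{\left(l \right)} = l 2 l = 2 l^{2}$)
$\frac{1}{I{\left(-76 \right)} + \left(-33 + R{\left(7 \right)} 41\right)} = \frac{1}{2 \left(-76\right)^{2} - \left(33 - \left(-4 + 7\right) 41\right)} = \frac{1}{2 \cdot 5776 + \left(-33 + 3 \cdot 41\right)} = \frac{1}{11552 + \left(-33 + 123\right)} = \frac{1}{11552 + 90} = \frac{1}{11642}$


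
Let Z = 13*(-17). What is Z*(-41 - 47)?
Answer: 19448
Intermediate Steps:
Z = -221
Z*(-41 - 47) = -221*(-41 - 47) = -221*(-88) = 19448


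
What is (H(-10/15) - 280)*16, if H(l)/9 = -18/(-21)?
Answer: -30496/7 ≈ -4356.6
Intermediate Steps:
H(l) = 54/7 (H(l) = 9*(-18/(-21)) = 9*(-18*(-1/21)) = 9*(6/7) = 54/7)
(H(-10/15) - 280)*16 = (54/7 - 280)*16 = -1906/7*16 = -30496/7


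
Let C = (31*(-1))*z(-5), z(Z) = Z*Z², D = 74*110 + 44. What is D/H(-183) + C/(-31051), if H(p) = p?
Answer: -84943503/1894111 ≈ -44.846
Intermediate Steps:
D = 8184 (D = 8140 + 44 = 8184)
z(Z) = Z³
C = 3875 (C = (31*(-1))*(-5)³ = -31*(-125) = 3875)
D/H(-183) + C/(-31051) = 8184/(-183) + 3875/(-31051) = 8184*(-1/183) + 3875*(-1/31051) = -2728/61 - 3875/31051 = -84943503/1894111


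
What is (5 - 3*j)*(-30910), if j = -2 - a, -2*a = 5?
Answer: -108185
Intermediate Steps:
a = -5/2 (a = -1/2*5 = -5/2 ≈ -2.5000)
j = 1/2 (j = -2 - 1*(-5/2) = -2 + 5/2 = 1/2 ≈ 0.50000)
(5 - 3*j)*(-30910) = (5 - 3*1/2)*(-30910) = (5 - 3/2)*(-30910) = (7/2)*(-30910) = -108185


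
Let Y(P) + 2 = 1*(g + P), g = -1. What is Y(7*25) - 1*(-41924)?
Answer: 42096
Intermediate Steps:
Y(P) = -3 + P (Y(P) = -2 + 1*(-1 + P) = -2 + (-1 + P) = -3 + P)
Y(7*25) - 1*(-41924) = (-3 + 7*25) - 1*(-41924) = (-3 + 175) + 41924 = 172 + 41924 = 42096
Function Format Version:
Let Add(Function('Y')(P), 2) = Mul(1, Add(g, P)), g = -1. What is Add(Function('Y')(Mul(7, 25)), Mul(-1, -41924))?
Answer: 42096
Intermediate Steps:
Function('Y')(P) = Add(-3, P) (Function('Y')(P) = Add(-2, Mul(1, Add(-1, P))) = Add(-2, Add(-1, P)) = Add(-3, P))
Add(Function('Y')(Mul(7, 25)), Mul(-1, -41924)) = Add(Add(-3, Mul(7, 25)), Mul(-1, -41924)) = Add(Add(-3, 175), 41924) = Add(172, 41924) = 42096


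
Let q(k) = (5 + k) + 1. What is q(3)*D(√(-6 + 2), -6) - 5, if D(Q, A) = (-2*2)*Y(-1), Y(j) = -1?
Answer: 31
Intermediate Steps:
q(k) = 6 + k
D(Q, A) = 4 (D(Q, A) = -2*2*(-1) = -4*(-1) = 4)
q(3)*D(√(-6 + 2), -6) - 5 = (6 + 3)*4 - 5 = 9*4 - 5 = 36 - 5 = 31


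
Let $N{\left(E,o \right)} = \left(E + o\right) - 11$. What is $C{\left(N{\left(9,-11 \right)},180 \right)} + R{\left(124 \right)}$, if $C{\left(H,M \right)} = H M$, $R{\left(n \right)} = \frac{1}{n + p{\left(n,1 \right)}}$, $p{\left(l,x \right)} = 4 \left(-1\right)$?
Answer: $- \frac{280799}{120} \approx -2340.0$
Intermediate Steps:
$p{\left(l,x \right)} = -4$
$R{\left(n \right)} = \frac{1}{-4 + n}$ ($R{\left(n \right)} = \frac{1}{n - 4} = \frac{1}{-4 + n}$)
$N{\left(E,o \right)} = -11 + E + o$
$C{\left(N{\left(9,-11 \right)},180 \right)} + R{\left(124 \right)} = \left(-11 + 9 - 11\right) 180 + \frac{1}{-4 + 124} = \left(-13\right) 180 + \frac{1}{120} = -2340 + \frac{1}{120} = - \frac{280799}{120}$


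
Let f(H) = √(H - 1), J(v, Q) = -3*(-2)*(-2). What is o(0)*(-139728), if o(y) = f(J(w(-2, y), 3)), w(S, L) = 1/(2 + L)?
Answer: -139728*I*√13 ≈ -5.038e+5*I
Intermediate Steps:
J(v, Q) = -12 (J(v, Q) = 6*(-2) = -12)
f(H) = √(-1 + H)
o(y) = I*√13 (o(y) = √(-1 - 12) = √(-13) = I*√13)
o(0)*(-139728) = (I*√13)*(-139728) = -139728*I*√13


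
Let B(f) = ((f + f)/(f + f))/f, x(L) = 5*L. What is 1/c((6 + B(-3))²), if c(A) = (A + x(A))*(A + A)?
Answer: 27/334084 ≈ 8.0818e-5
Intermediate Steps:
B(f) = 1/f (B(f) = ((2*f)/((2*f)))/f = ((2*f)*(1/(2*f)))/f = 1/f)
c(A) = 12*A² (c(A) = (A + 5*A)*(A + A) = (6*A)*(2*A) = 12*A²)
1/c((6 + B(-3))²) = 1/(12*((6 + 1/(-3))²)²) = 1/(12*((6 - ⅓)²)²) = 1/(12*((17/3)²)²) = 1/(12*(289/9)²) = 1/(12*(83521/81)) = 1/(334084/27) = 27/334084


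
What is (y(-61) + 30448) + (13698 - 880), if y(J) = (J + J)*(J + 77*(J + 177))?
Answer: -1038996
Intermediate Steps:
y(J) = 2*J*(13629 + 78*J) (y(J) = (2*J)*(J + 77*(177 + J)) = (2*J)*(J + (13629 + 77*J)) = (2*J)*(13629 + 78*J) = 2*J*(13629 + 78*J))
(y(-61) + 30448) + (13698 - 880) = (6*(-61)*(4543 + 26*(-61)) + 30448) + (13698 - 880) = (6*(-61)*(4543 - 1586) + 30448) + 12818 = (6*(-61)*2957 + 30448) + 12818 = (-1082262 + 30448) + 12818 = -1051814 + 12818 = -1038996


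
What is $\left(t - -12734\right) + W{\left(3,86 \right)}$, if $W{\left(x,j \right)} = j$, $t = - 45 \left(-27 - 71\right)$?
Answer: $17230$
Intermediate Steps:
$t = 4410$ ($t = \left(-45\right) \left(-98\right) = 4410$)
$\left(t - -12734\right) + W{\left(3,86 \right)} = \left(4410 - -12734\right) + 86 = \left(4410 + 12734\right) + 86 = 17144 + 86 = 17230$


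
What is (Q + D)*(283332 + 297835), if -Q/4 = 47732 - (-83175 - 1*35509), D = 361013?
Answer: -177053107717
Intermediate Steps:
Q = -665664 (Q = -4*(47732 - (-83175 - 1*35509)) = -4*(47732 - (-83175 - 35509)) = -4*(47732 - 1*(-118684)) = -4*(47732 + 118684) = -4*166416 = -665664)
(Q + D)*(283332 + 297835) = (-665664 + 361013)*(283332 + 297835) = -304651*581167 = -177053107717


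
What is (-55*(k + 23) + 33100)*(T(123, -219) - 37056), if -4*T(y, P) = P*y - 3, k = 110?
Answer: -781826985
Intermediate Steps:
T(y, P) = 3/4 - P*y/4 (T(y, P) = -(P*y - 3)/4 = -(-3 + P*y)/4 = 3/4 - P*y/4)
(-55*(k + 23) + 33100)*(T(123, -219) - 37056) = (-55*(110 + 23) + 33100)*((3/4 - 1/4*(-219)*123) - 37056) = (-55*133 + 33100)*((3/4 + 26937/4) - 37056) = (-7315 + 33100)*(6735 - 37056) = 25785*(-30321) = -781826985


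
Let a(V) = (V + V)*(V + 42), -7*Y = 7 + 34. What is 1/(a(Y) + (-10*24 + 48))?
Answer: -49/30154 ≈ -0.0016250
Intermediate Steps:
Y = -41/7 (Y = -(7 + 34)/7 = -⅐*41 = -41/7 ≈ -5.8571)
a(V) = 2*V*(42 + V) (a(V) = (2*V)*(42 + V) = 2*V*(42 + V))
1/(a(Y) + (-10*24 + 48)) = 1/(2*(-41/7)*(42 - 41/7) + (-10*24 + 48)) = 1/(2*(-41/7)*(253/7) + (-240 + 48)) = 1/(-20746/49 - 192) = 1/(-30154/49) = -49/30154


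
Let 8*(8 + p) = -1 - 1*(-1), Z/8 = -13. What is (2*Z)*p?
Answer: 1664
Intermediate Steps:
Z = -104 (Z = 8*(-13) = -104)
p = -8 (p = -8 + (-1 - 1*(-1))/8 = -8 + (-1 + 1)/8 = -8 + (⅛)*0 = -8 + 0 = -8)
(2*Z)*p = (2*(-104))*(-8) = -208*(-8) = 1664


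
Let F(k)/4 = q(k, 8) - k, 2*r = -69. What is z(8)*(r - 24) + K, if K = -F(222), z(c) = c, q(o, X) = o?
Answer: -468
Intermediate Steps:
r = -69/2 (r = (½)*(-69) = -69/2 ≈ -34.500)
F(k) = 0 (F(k) = 4*(k - k) = 4*0 = 0)
K = 0 (K = -1*0 = 0)
z(8)*(r - 24) + K = 8*(-69/2 - 24) + 0 = 8*(-117/2) + 0 = -468 + 0 = -468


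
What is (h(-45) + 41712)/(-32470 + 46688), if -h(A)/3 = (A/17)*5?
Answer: 709779/241706 ≈ 2.9365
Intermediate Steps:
h(A) = -15*A/17 (h(A) = -3*A/17*5 = -15*A/17)
(h(-45) + 41712)/(-32470 + 46688) = (-15/17*(-45) + 41712)/(-32470 + 46688) = (675/17 + 41712)/14218 = (709779/17)*(1/14218) = 709779/241706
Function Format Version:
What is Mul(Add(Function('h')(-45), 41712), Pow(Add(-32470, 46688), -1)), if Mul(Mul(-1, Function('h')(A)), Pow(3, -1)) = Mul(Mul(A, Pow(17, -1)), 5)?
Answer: Rational(709779, 241706) ≈ 2.9365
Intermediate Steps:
Function('h')(A) = Mul(Rational(-15, 17), A) (Function('h')(A) = Mul(-3, Mul(Mul(A, Pow(17, -1)), 5)) = Mul(-3, Mul(Mul(A, Rational(1, 17)), 5)) = Mul(-3, Mul(Mul(Rational(1, 17), A), 5)) = Mul(-3, Mul(Rational(5, 17), A)) = Mul(Rational(-15, 17), A))
Mul(Add(Function('h')(-45), 41712), Pow(Add(-32470, 46688), -1)) = Mul(Add(Mul(Rational(-15, 17), -45), 41712), Pow(Add(-32470, 46688), -1)) = Mul(Add(Rational(675, 17), 41712), Pow(14218, -1)) = Mul(Rational(709779, 17), Rational(1, 14218)) = Rational(709779, 241706)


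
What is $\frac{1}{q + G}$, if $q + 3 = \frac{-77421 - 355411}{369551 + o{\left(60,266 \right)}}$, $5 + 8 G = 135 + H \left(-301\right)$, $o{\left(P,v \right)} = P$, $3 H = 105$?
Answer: $- \frac{2956888}{3858135775} \approx -0.0007664$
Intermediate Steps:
$H = 35$ ($H = \frac{1}{3} \cdot 105 = 35$)
$G = - \frac{10405}{8}$ ($G = - \frac{5}{8} + \frac{135 + 35 \left(-301\right)}{8} = - \frac{5}{8} + \frac{135 - 10535}{8} = - \frac{5}{8} + \frac{1}{8} \left(-10400\right) = - \frac{5}{8} - 1300 = - \frac{10405}{8} \approx -1300.6$)
$q = - \frac{1541665}{369611}$ ($q = -3 + \frac{-77421 - 355411}{369551 + 60} = -3 - \frac{432832}{369611} = - \frac{1541665}{369611} \approx -4.1711$)
$\frac{1}{q + G} = \frac{1}{- \frac{1541665}{369611} - \frac{10405}{8}} = \frac{1}{- \frac{3858135775}{2956888}} = - \frac{2956888}{3858135775}$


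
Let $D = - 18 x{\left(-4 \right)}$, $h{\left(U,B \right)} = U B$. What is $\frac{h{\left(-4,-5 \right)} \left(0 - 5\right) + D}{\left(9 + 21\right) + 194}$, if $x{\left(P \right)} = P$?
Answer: $- \frac{1}{8} \approx -0.125$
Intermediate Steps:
$h{\left(U,B \right)} = B U$
$D = 72$ ($D = \left(-18\right) \left(-4\right) = 72$)
$\frac{h{\left(-4,-5 \right)} \left(0 - 5\right) + D}{\left(9 + 21\right) + 194} = \frac{\left(-5\right) \left(-4\right) \left(0 - 5\right) + 72}{\left(9 + 21\right) + 194} = \frac{20 \left(-5\right) + 72}{30 + 194} = \frac{-100 + 72}{224} = \left(-28\right) \frac{1}{224} = - \frac{1}{8}$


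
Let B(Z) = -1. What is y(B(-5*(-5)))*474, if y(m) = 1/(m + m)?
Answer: -237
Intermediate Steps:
y(m) = 1/(2*m)
y(B(-5*(-5)))*474 = ((½)/(-1))*474 = ((½)*(-1))*474 = -½*474 = -237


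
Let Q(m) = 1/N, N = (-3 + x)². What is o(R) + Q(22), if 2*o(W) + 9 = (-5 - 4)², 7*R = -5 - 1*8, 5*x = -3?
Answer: 11689/324 ≈ 36.077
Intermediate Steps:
x = -⅗ (x = (⅕)*(-3) = -⅗ ≈ -0.60000)
N = 324/25 (N = (-3 - ⅗)² = (-18/5)² = 324/25 ≈ 12.960)
Q(m) = 25/324 (Q(m) = 1/(324/25) = 25/324)
R = -13/7 (R = (-5 - 1*8)/7 = (-5 - 8)/7 = (⅐)*(-13) = -13/7 ≈ -1.8571)
o(W) = 36 (o(W) = -9/2 + (-5 - 4)²/2 = -9/2 + (½)*(-9)² = -9/2 + (½)*81 = -9/2 + 81/2 = 36)
o(R) + Q(22) = 36 + 25/324 = 11689/324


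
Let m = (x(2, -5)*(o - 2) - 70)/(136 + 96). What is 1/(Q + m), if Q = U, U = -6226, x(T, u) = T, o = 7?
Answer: -58/361123 ≈ -0.00016061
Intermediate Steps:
Q = -6226
m = -15/58 (m = (2*(7 - 2) - 70)/(136 + 96) = (2*5 - 70)/232 = (10 - 70)/232 = (1/232)*(-60) = -15/58 ≈ -0.25862)
1/(Q + m) = 1/(-6226 - 15/58) = 1/(-361123/58) = -58/361123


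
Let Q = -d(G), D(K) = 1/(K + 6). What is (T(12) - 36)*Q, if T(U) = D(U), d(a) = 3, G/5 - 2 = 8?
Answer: 647/6 ≈ 107.83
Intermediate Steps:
G = 50 (G = 10 + 5*8 = 10 + 40 = 50)
D(K) = 1/(6 + K)
T(U) = 1/(6 + U)
Q = -3 (Q = -1*3 = -3)
(T(12) - 36)*Q = (1/(6 + 12) - 36)*(-3) = (1/18 - 36)*(-3) = -647/18*(-3) = 647/6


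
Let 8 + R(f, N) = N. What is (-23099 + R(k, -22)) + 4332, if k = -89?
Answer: -18797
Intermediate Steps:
R(f, N) = -8 + N
(-23099 + R(k, -22)) + 4332 = (-23099 + (-8 - 22)) + 4332 = (-23099 - 30) + 4332 = -23129 + 4332 = -18797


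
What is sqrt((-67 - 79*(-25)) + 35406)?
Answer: 3*sqrt(4146) ≈ 193.17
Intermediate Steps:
sqrt((-67 - 79*(-25)) + 35406) = sqrt((-67 + 1975) + 35406) = sqrt(1908 + 35406) = sqrt(37314) = 3*sqrt(4146)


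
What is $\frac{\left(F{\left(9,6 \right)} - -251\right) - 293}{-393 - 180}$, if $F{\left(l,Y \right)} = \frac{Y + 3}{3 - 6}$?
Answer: $\frac{15}{191} \approx 0.078534$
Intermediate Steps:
$F{\left(l,Y \right)} = -1 - \frac{Y}{3}$ ($F{\left(l,Y \right)} = \frac{3 + Y}{-3} = \left(3 + Y\right) \left(- \frac{1}{3}\right) = -1 - \frac{Y}{3}$)
$\frac{\left(F{\left(9,6 \right)} - -251\right) - 293}{-393 - 180} = \frac{\left(\left(-1 - 2\right) - -251\right) - 293}{-393 - 180} = \frac{\left(\left(-1 - 2\right) + 251\right) - 293}{-573} = \left(\left(-3 + 251\right) - 293\right) \left(- \frac{1}{573}\right) = \left(248 - 293\right) \left(- \frac{1}{573}\right) = \left(-45\right) \left(- \frac{1}{573}\right) = \frac{15}{191}$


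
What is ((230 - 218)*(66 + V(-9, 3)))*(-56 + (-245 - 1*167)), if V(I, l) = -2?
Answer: -359424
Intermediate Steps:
((230 - 218)*(66 + V(-9, 3)))*(-56 + (-245 - 1*167)) = ((230 - 218)*(66 - 2))*(-56 + (-245 - 1*167)) = (12*64)*(-56 + (-245 - 167)) = 768*(-56 - 412) = 768*(-468) = -359424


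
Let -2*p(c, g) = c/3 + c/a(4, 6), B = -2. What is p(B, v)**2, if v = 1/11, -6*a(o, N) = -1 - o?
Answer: 529/225 ≈ 2.3511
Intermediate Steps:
a(o, N) = 1/6 + o/6 (a(o, N) = -(-1 - o)/6 = 1/6 + o/6)
v = 1/11 ≈ 0.090909
p(c, g) = -23*c/30 (p(c, g) = -(c/3 + c/(1/6 + (1/6)*4))/2 = -(c*(1/3) + c/(1/6 + 2/3))/2 = -(c/3 + c/(5/6))/2 = -(c/3 + c*(6/5))/2 = -(c/3 + 6*c/5)/2 = -23*c/30)
p(B, v)**2 = (-23/30*(-2))**2 = (23/15)**2 = 529/225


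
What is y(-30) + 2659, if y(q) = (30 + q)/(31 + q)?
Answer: 2659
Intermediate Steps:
y(q) = (30 + q)/(31 + q)
y(-30) + 2659 = (30 - 30)/(31 - 30) + 2659 = 0/1 + 2659 = 1*0 + 2659 = 0 + 2659 = 2659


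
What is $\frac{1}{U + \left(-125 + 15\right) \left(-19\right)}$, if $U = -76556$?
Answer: $- \frac{1}{74466} \approx -1.3429 \cdot 10^{-5}$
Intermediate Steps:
$\frac{1}{U + \left(-125 + 15\right) \left(-19\right)} = \frac{1}{-76556 + \left(-125 + 15\right) \left(-19\right)} = \frac{1}{-76556 - -2090} = \frac{1}{-76556 + 2090} = \frac{1}{-74466} = - \frac{1}{74466}$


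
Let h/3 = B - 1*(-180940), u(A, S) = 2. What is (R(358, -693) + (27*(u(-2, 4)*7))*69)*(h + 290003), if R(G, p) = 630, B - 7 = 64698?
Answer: 27431567856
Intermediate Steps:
B = 64705 (B = 7 + 64698 = 64705)
h = 736935 (h = 3*(64705 - 1*(-180940)) = 3*(64705 + 180940) = 3*245645 = 736935)
(R(358, -693) + (27*(u(-2, 4)*7))*69)*(h + 290003) = (630 + (27*(2*7))*69)*(736935 + 290003) = (630 + (27*14)*69)*1026938 = (630 + 378*69)*1026938 = (630 + 26082)*1026938 = 26712*1026938 = 27431567856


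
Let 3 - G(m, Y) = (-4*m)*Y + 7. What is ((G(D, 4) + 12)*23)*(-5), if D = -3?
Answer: 4600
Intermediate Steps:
G(m, Y) = -4 + 4*Y*m (G(m, Y) = 3 - ((-4*m)*Y + 7) = 3 - (-4*Y*m + 7) = 3 - (7 - 4*Y*m) = 3 + (-7 + 4*Y*m) = -4 + 4*Y*m)
((G(D, 4) + 12)*23)*(-5) = (((-4 + 4*4*(-3)) + 12)*23)*(-5) = (((-4 - 48) + 12)*23)*(-5) = ((-52 + 12)*23)*(-5) = -40*23*(-5) = -920*(-5) = 4600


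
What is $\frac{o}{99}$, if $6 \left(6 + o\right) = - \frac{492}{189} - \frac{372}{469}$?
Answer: $- \frac{11878}{179091} \approx -0.066324$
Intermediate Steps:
$o = - \frac{11878}{1809}$ ($o = -6 + \frac{- \frac{492}{189} - \frac{372}{469}}{6} = -6 + \frac{\left(-492\right) \frac{1}{189} - \frac{372}{469}}{6} = -6 + \frac{- \frac{164}{63} - \frac{372}{469}}{6} = -6 + \frac{1}{6} \left(- \frac{2048}{603}\right) = -6 - \frac{1024}{1809} = - \frac{11878}{1809} \approx -6.5661$)
$\frac{o}{99} = - \frac{11878}{1809 \cdot 99} = \left(- \frac{11878}{1809}\right) \frac{1}{99} = - \frac{11878}{179091}$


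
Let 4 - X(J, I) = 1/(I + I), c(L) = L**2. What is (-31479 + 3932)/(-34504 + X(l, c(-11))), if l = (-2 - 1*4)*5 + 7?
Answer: 6666374/8349001 ≈ 0.79846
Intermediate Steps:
l = -23 (l = (-2 - 4)*5 + 7 = -6*5 + 7 = -30 + 7 = -23)
X(J, I) = 4 - 1/(2*I) (X(J, I) = 4 - 1/(I + I) = 4 - 1/(2*I))
(-31479 + 3932)/(-34504 + X(l, c(-11))) = (-31479 + 3932)/(-34504 + (4 - 1/(2*((-11)**2)))) = -27547/(-34504 + (4 - 1/2/121)) = -27547/(-34504 + (4 - 1/2*1/121)) = -27547/(-34504 + (4 - 1/242)) = -27547/(-34504 + 967/242) = -27547/(-8349001/242) = -27547*(-242/8349001) = 6666374/8349001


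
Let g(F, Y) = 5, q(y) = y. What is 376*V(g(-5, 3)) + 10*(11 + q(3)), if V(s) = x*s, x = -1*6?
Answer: -11140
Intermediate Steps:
x = -6
V(s) = -6*s
376*V(g(-5, 3)) + 10*(11 + q(3)) = 376*(-6*5) + 10*(11 + 3) = 376*(-30) + 10*14 = -11280 + 140 = -11140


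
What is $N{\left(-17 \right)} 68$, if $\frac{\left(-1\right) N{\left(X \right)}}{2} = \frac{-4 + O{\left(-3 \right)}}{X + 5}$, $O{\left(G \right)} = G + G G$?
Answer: $\frac{68}{3} \approx 22.667$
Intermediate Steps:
$O{\left(G \right)} = G + G^{2}$
$N{\left(X \right)} = - \frac{4}{5 + X}$ ($N{\left(X \right)} = - 2 \frac{-4 - 3 \left(1 - 3\right)}{X + 5} = - 2 \frac{-4 - -6}{5 + X} = - 2 \frac{-4 + 6}{5 + X} = - 2 \frac{2}{5 + X} = - \frac{4}{5 + X}$)
$N{\left(-17 \right)} 68 = - \frac{4}{5 - 17} \cdot 68 = - \frac{4}{-12} \cdot 68 = \left(-4\right) \left(- \frac{1}{12}\right) 68 = \frac{1}{3} \cdot 68 = \frac{68}{3}$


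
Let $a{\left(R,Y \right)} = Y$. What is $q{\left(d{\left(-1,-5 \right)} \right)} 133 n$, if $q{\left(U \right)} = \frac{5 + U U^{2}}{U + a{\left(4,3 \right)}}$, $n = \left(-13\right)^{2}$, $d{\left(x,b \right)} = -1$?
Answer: $44954$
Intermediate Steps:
$n = 169$
$q{\left(U \right)} = \frac{5 + U^{3}}{3 + U}$ ($q{\left(U \right)} = \frac{5 + U U^{2}}{U + 3} = \frac{5 + U^{3}}{3 + U}$)
$q{\left(d{\left(-1,-5 \right)} \right)} 133 n = \frac{5 + \left(-1\right)^{3}}{3 - 1} \cdot 133 \cdot 169 = \frac{5 - 1}{2} \cdot 133 \cdot 169 = \frac{1}{2} \cdot 4 \cdot 133 \cdot 169 = 2 \cdot 133 \cdot 169 = 266 \cdot 169 = 44954$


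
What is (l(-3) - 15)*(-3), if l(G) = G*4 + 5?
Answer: 66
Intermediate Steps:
l(G) = 5 + 4*G (l(G) = 4*G + 5 = 5 + 4*G)
(l(-3) - 15)*(-3) = ((5 + 4*(-3)) - 15)*(-3) = ((5 - 12) - 15)*(-3) = (-7 - 15)*(-3) = -22*(-3) = 66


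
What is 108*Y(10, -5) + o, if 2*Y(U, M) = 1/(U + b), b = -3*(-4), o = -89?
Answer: -952/11 ≈ -86.545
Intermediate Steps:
b = 12
Y(U, M) = 1/(2*(12 + U)) (Y(U, M) = 1/(2*(U + 12)) = 1/(2*(12 + U)))
108*Y(10, -5) + o = 108*(1/(2*(12 + 10))) - 89 = 108*((½)/22) - 89 = 108*((½)*(1/22)) - 89 = 108*(1/44) - 89 = 27/11 - 89 = -952/11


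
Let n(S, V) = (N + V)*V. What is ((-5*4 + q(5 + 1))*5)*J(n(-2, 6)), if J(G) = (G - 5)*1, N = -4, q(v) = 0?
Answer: -700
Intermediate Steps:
n(S, V) = V*(-4 + V) (n(S, V) = (-4 + V)*V = V*(-4 + V))
J(G) = -5 + G (J(G) = (-5 + G)*1 = -5 + G)
((-5*4 + q(5 + 1))*5)*J(n(-2, 6)) = ((-5*4 + 0)*5)*(-5 + 6*(-4 + 6)) = ((-20 + 0)*5)*(-5 + 6*2) = (-20*5)*(-5 + 12) = -100*7 = -700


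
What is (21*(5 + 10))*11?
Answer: 3465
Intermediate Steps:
(21*(5 + 10))*11 = (21*15)*11 = 315*11 = 3465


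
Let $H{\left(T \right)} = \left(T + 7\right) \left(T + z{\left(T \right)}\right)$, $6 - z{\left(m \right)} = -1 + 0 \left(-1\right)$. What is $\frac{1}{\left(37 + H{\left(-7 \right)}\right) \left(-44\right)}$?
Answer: $- \frac{1}{1628} \approx -0.00061425$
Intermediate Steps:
$z{\left(m \right)} = 7$ ($z{\left(m \right)} = 6 - \left(-1 + 0 \left(-1\right)\right) = 6 - \left(-1 + 0\right) = 6 - -1 = 6 + 1 = 7$)
$H{\left(T \right)} = \left(7 + T\right)^{2}$ ($H{\left(T \right)} = \left(T + 7\right) \left(T + 7\right) = \left(7 + T\right) \left(7 + T\right) = \left(7 + T\right)^{2}$)
$\frac{1}{\left(37 + H{\left(-7 \right)}\right) \left(-44\right)} = \frac{1}{\left(37 + \left(49 + \left(-7\right)^{2} + 14 \left(-7\right)\right)\right) \left(-44\right)} = \frac{1}{\left(37 + \left(49 + 49 - 98\right)\right) \left(-44\right)} = \frac{1}{\left(37 + 0\right) \left(-44\right)} = \frac{1}{37 \left(-44\right)} = \frac{1}{-1628} = - \frac{1}{1628}$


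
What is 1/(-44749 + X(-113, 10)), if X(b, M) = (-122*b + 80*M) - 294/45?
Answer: -15/452543 ≈ -3.3146e-5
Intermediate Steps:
X(b, M) = -98/15 - 122*b + 80*M (X(b, M) = (-122*b + 80*M) - 294*1/45 = (-122*b + 80*M) - 98/15 = -98/15 - 122*b + 80*M)
1/(-44749 + X(-113, 10)) = 1/(-44749 + (-98/15 - 122*(-113) + 80*10)) = 1/(-44749 + (-98/15 + 13786 + 800)) = 1/(-44749 + 218692/15) = 1/(-452543/15) = -15/452543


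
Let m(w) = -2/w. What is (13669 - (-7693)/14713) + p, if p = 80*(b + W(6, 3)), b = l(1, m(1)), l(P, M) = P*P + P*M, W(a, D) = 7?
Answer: 208181930/14713 ≈ 14150.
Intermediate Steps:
l(P, M) = P**2 + M*P
b = -1 (b = 1*(-2/1 + 1) = 1*(-2*1 + 1) = 1*(-2 + 1) = 1*(-1) = -1)
p = 480 (p = 80*(-1 + 7) = 80*6 = 480)
(13669 - (-7693)/14713) + p = (13669 - (-7693)/14713) + 480 = (13669 - 1*(-7693/14713)) + 480 = (13669 + 7693/14713) + 480 = 201119690/14713 + 480 = 208181930/14713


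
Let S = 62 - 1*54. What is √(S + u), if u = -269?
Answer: 3*I*√29 ≈ 16.155*I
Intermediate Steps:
S = 8 (S = 62 - 54 = 8)
√(S + u) = √(8 - 269) = √(-261) = 3*I*√29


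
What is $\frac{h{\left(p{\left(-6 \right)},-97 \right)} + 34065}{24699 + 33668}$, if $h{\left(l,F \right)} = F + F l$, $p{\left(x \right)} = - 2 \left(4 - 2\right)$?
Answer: $\frac{34356}{58367} \approx 0.58862$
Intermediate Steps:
$p{\left(x \right)} = -4$ ($p{\left(x \right)} = \left(-2\right) 2 = -4$)
$\frac{h{\left(p{\left(-6 \right)},-97 \right)} + 34065}{24699 + 33668} = \frac{- 97 \left(1 - 4\right) + 34065}{24699 + 33668} = \frac{\left(-97\right) \left(-3\right) + 34065}{58367} = \left(291 + 34065\right) \frac{1}{58367} = 34356 \cdot \frac{1}{58367} = \frac{34356}{58367}$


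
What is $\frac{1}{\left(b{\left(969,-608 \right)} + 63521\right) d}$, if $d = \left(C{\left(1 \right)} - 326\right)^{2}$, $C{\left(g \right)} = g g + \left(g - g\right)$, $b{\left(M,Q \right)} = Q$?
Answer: $\frac{1}{6645185625} \approx 1.5048 \cdot 10^{-10}$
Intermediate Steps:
$C{\left(g \right)} = g^{2}$ ($C{\left(g \right)} = g^{2} + 0 = g^{2}$)
$d = 105625$ ($d = \left(1^{2} - 326\right)^{2} = \left(1 - 326\right)^{2} = \left(-325\right)^{2} = 105625$)
$\frac{1}{\left(b{\left(969,-608 \right)} + 63521\right) d} = \frac{1}{\left(-608 + 63521\right) 105625} = \frac{1}{62913} \cdot \frac{1}{105625} = \frac{1}{6645185625}$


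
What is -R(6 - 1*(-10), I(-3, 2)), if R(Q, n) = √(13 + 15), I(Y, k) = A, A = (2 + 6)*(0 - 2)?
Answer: -2*√7 ≈ -5.2915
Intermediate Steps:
A = -16 (A = 8*(-2) = -16)
I(Y, k) = -16
R(Q, n) = 2*√7 (R(Q, n) = √28 = 2*√7)
-R(6 - 1*(-10), I(-3, 2)) = -2*√7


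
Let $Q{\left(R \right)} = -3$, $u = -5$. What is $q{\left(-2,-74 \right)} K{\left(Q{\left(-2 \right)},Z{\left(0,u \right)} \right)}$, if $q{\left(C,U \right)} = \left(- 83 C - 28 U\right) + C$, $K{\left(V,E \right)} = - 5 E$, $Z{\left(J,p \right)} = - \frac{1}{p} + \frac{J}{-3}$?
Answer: $-2236$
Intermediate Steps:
$Z{\left(J,p \right)} = - \frac{1}{p} - \frac{J}{3}$ ($Z{\left(J,p \right)} = - \frac{1}{p} + J \left(- \frac{1}{3}\right) = - \frac{1}{p} - \frac{J}{3}$)
$q{\left(C,U \right)} = - 82 C - 28 U$
$q{\left(-2,-74 \right)} K{\left(Q{\left(-2 \right)},Z{\left(0,u \right)} \right)} = \left(\left(-82\right) \left(-2\right) - -2072\right) \left(- 5 \left(- \frac{1}{-5} - 0\right)\right) = \left(164 + 2072\right) \left(- 5 \left(\left(-1\right) \left(- \frac{1}{5}\right) + 0\right)\right) = 2236 \left(- 5 \left(\frac{1}{5} + 0\right)\right) = 2236 \left(\left(-5\right) \frac{1}{5}\right) = 2236 \left(-1\right) = -2236$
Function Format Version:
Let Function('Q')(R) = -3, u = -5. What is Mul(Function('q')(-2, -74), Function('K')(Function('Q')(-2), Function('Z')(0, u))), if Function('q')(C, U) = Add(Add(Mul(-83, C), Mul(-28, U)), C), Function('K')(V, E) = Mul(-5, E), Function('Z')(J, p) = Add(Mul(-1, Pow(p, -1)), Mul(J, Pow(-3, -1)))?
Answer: -2236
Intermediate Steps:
Function('Z')(J, p) = Add(Mul(-1, Pow(p, -1)), Mul(Rational(-1, 3), J)) (Function('Z')(J, p) = Add(Mul(-1, Pow(p, -1)), Mul(J, Rational(-1, 3))) = Add(Mul(-1, Pow(p, -1)), Mul(Rational(-1, 3), J)))
Function('q')(C, U) = Add(Mul(-82, C), Mul(-28, U))
Mul(Function('q')(-2, -74), Function('K')(Function('Q')(-2), Function('Z')(0, u))) = Mul(Add(Mul(-82, -2), Mul(-28, -74)), Mul(-5, Add(Mul(-1, Pow(-5, -1)), Mul(Rational(-1, 3), 0)))) = Mul(Add(164, 2072), Mul(-5, Add(Mul(-1, Rational(-1, 5)), 0))) = Mul(2236, Mul(-5, Add(Rational(1, 5), 0))) = Mul(2236, Mul(-5, Rational(1, 5))) = Mul(2236, -1) = -2236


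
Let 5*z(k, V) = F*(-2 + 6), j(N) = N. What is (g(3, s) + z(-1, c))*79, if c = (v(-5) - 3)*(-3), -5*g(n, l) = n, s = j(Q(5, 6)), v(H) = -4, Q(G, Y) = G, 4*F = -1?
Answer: -316/5 ≈ -63.200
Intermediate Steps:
F = -1/4 (F = (1/4)*(-1) = -1/4 ≈ -0.25000)
s = 5
g(n, l) = -n/5
c = 21 (c = (-4 - 3)*(-3) = -7*(-3) = 21)
z(k, V) = -1/5 (z(k, V) = (-(-2 + 6)/4)/5 = (-1/4*4)/5 = (1/5)*(-1) = -1/5)
(g(3, s) + z(-1, c))*79 = (-1/5*3 - 1/5)*79 = (-3/5 - 1/5)*79 = -4/5*79 = -316/5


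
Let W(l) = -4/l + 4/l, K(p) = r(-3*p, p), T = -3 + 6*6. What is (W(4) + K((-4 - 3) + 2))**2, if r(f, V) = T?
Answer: 1089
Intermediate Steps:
T = 33 (T = -3 + 36 = 33)
r(f, V) = 33
K(p) = 33
W(l) = 0
(W(4) + K((-4 - 3) + 2))**2 = (0 + 33)**2 = 33**2 = 1089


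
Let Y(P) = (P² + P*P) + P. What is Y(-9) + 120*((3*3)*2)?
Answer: 2313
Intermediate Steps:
Y(P) = P + 2*P² (Y(P) = (P² + P²) + P = 2*P² + P = P + 2*P²)
Y(-9) + 120*((3*3)*2) = -9*(1 + 2*(-9)) + 120*((3*3)*2) = -9*(1 - 18) + 120*(9*2) = -9*(-17) + 120*18 = 153 + 2160 = 2313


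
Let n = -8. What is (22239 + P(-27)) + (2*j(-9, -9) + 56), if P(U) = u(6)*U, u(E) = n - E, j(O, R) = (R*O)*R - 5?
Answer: 21205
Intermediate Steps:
j(O, R) = -5 + O*R**2 (j(O, R) = (O*R)*R - 5 = O*R**2 - 5 = -5 + O*R**2)
u(E) = -8 - E
P(U) = -14*U (P(U) = (-8 - 1*6)*U = (-8 - 6)*U = -14*U)
(22239 + P(-27)) + (2*j(-9, -9) + 56) = (22239 - 14*(-27)) + (2*(-5 - 9*(-9)**2) + 56) = (22239 + 378) + (2*(-5 - 9*81) + 56) = 22617 + (2*(-5 - 729) + 56) = 22617 + (2*(-734) + 56) = 22617 + (-1468 + 56) = 22617 - 1412 = 21205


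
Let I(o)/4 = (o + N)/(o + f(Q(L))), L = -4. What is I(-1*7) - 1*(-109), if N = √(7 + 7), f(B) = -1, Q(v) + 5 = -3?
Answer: 225/2 - √14/2 ≈ 110.63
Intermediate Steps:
Q(v) = -8 (Q(v) = -5 - 3 = -8)
N = √14 ≈ 3.7417
I(o) = 4*(o + √14)/(-1 + o) (I(o) = 4*((o + √14)/(o - 1)) = 4*((o + √14)/(-1 + o)) = 4*(o + √14)/(-1 + o))
I(-1*7) - 1*(-109) = 4*(-1*7 + √14)/(-1 - 1*7) - 1*(-109) = 4*(-7 + √14)/(-1 - 7) + 109 = 4*(-7 + √14)/(-8) + 109 = 4*(-⅛)*(-7 + √14) + 109 = (7/2 - √14/2) + 109 = 225/2 - √14/2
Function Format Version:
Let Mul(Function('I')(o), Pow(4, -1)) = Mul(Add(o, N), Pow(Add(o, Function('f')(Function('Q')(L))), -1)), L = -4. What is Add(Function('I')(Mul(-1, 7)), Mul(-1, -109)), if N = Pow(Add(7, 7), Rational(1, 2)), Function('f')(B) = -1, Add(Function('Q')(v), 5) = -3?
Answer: Add(Rational(225, 2), Mul(Rational(-1, 2), Pow(14, Rational(1, 2)))) ≈ 110.63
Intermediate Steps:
Function('Q')(v) = -8 (Function('Q')(v) = Add(-5, -3) = -8)
N = Pow(14, Rational(1, 2)) ≈ 3.7417
Function('I')(o) = Mul(4, Pow(Add(-1, o), -1), Add(o, Pow(14, Rational(1, 2)))) (Function('I')(o) = Mul(4, Mul(Add(o, Pow(14, Rational(1, 2))), Pow(Add(o, -1), -1))) = Mul(4, Mul(Add(o, Pow(14, Rational(1, 2))), Pow(Add(-1, o), -1))) = Mul(4, Mul(Pow(Add(-1, o), -1), Add(o, Pow(14, Rational(1, 2))))) = Mul(4, Pow(Add(-1, o), -1), Add(o, Pow(14, Rational(1, 2)))))
Add(Function('I')(Mul(-1, 7)), Mul(-1, -109)) = Add(Mul(4, Pow(Add(-1, Mul(-1, 7)), -1), Add(Mul(-1, 7), Pow(14, Rational(1, 2)))), Mul(-1, -109)) = Add(Mul(4, Pow(Add(-1, -7), -1), Add(-7, Pow(14, Rational(1, 2)))), 109) = Add(Mul(4, Pow(-8, -1), Add(-7, Pow(14, Rational(1, 2)))), 109) = Add(Mul(4, Rational(-1, 8), Add(-7, Pow(14, Rational(1, 2)))), 109) = Add(Add(Rational(7, 2), Mul(Rational(-1, 2), Pow(14, Rational(1, 2)))), 109) = Add(Rational(225, 2), Mul(Rational(-1, 2), Pow(14, Rational(1, 2))))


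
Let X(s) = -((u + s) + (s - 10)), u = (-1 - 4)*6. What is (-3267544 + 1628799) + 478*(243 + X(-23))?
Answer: -1481483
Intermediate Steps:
u = -30 (u = -5*6 = -30)
X(s) = 40 - 2*s (X(s) = -((-30 + s) + (s - 10)) = -((-30 + s) + (-10 + s)) = -(-40 + 2*s) = 40 - 2*s)
(-3267544 + 1628799) + 478*(243 + X(-23)) = (-3267544 + 1628799) + 478*(243 + (40 - 2*(-23))) = -1638745 + 478*(243 + (40 + 46)) = -1638745 + 478*(243 + 86) = -1638745 + 478*329 = -1638745 + 157262 = -1481483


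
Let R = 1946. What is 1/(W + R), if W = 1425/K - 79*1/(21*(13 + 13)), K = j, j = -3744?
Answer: 672/1307359 ≈ 0.00051401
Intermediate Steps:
K = -3744
W = -353/672 (W = 1425/(-3744) - 79*1/(21*(13 + 13)) = 1425*(-1/3744) - 79/(21*26) = -475/1248 - 79/546 = -353/672 ≈ -0.52530)
1/(W + R) = 1/(-353/672 + 1946) = 1/(1307359/672) = 672/1307359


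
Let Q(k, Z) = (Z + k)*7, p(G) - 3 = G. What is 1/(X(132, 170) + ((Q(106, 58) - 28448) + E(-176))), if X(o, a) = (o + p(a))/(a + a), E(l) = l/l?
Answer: -68/1856271 ≈ -3.6633e-5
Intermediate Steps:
p(G) = 3 + G
Q(k, Z) = 7*Z + 7*k
E(l) = 1
X(o, a) = (3 + a + o)/(2*a) (X(o, a) = (o + (3 + a))/(a + a) = (3 + a + o)/((2*a)) = (3 + a + o)*(1/(2*a)) = (3 + a + o)/(2*a))
1/(X(132, 170) + ((Q(106, 58) - 28448) + E(-176))) = 1/((½)*(3 + 170 + 132)/170 + (((7*58 + 7*106) - 28448) + 1)) = 1/((½)*(1/170)*305 + (((406 + 742) - 28448) + 1)) = 1/(61/68 + ((1148 - 28448) + 1)) = 1/(61/68 + (-27300 + 1)) = 1/(61/68 - 27299) = 1/(-1856271/68) = -68/1856271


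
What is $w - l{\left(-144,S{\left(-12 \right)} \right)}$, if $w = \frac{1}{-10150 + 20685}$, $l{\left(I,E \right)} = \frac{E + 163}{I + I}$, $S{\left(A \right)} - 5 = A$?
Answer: $\frac{136979}{252840} \approx 0.54176$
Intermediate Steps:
$S{\left(A \right)} = 5 + A$
$l{\left(I,E \right)} = \frac{163 + E}{2 I}$
$w = \frac{1}{10535} \approx 9.4922 \cdot 10^{-5}$
$w - l{\left(-144,S{\left(-12 \right)} \right)} = \frac{1}{10535} - \frac{163 + \left(5 - 12\right)}{2 \left(-144\right)} = \frac{1}{10535} - \frac{1}{2} \left(- \frac{1}{144}\right) \left(163 - 7\right) = \frac{1}{10535} - \frac{1}{2} \left(- \frac{1}{144}\right) 156 = \frac{1}{10535} - - \frac{13}{24} = \frac{1}{10535} + \frac{13}{24} = \frac{136979}{252840}$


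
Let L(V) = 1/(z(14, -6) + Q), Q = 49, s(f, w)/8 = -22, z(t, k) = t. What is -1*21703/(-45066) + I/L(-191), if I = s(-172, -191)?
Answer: -499670105/45066 ≈ -11088.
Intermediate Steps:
s(f, w) = -176 (s(f, w) = 8*(-22) = -176)
I = -176
L(V) = 1/63 (L(V) = 1/(14 + 49) = 1/63)
-1*21703/(-45066) + I/L(-191) = -1*21703/(-45066) - 176/1/63 = -21703*(-1/45066) - 176*63 = 21703/45066 - 11088 = -499670105/45066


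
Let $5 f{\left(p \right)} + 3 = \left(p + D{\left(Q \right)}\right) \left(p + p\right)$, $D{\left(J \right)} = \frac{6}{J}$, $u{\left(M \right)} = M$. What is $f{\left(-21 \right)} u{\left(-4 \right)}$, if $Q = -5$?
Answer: $- \frac{18588}{25} \approx -743.52$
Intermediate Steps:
$f{\left(p \right)} = - \frac{3}{5} + \frac{2 p \left(- \frac{6}{5} + p\right)}{5}$ ($f{\left(p \right)} = - \frac{3}{5} + \frac{\left(p + \frac{6}{-5}\right) \left(p + p\right)}{5} = - \frac{3}{5} + \frac{\left(p + 6 \left(- \frac{1}{5}\right)\right) 2 p}{5} = - \frac{3}{5} + \frac{\left(p - \frac{6}{5}\right) 2 p}{5} = - \frac{3}{5} + \frac{\left(- \frac{6}{5} + p\right) 2 p}{5} = - \frac{3}{5} + \frac{2 p \left(- \frac{6}{5} + p\right)}{5}$)
$f{\left(-21 \right)} u{\left(-4 \right)} = \left(- \frac{3}{5} - - \frac{252}{25} + \frac{2 \left(-21\right)^{2}}{5}\right) \left(-4\right) = \left(- \frac{3}{5} + \frac{252}{25} + \frac{2}{5} \cdot 441\right) \left(-4\right) = \left(- \frac{3}{5} + \frac{252}{25} + \frac{882}{5}\right) \left(-4\right) = \frac{4647}{25} \left(-4\right) = - \frac{18588}{25}$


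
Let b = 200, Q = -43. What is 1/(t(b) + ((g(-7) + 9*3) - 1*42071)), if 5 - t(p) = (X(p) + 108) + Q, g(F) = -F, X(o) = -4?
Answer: -1/42093 ≈ -2.3757e-5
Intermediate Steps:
t(p) = -56 (t(p) = 5 - ((-4 + 108) - 43) = 5 - (104 - 43) = 5 - 1*61 = 5 - 61 = -56)
1/(t(b) + ((g(-7) + 9*3) - 1*42071)) = 1/(-56 + ((-1*(-7) + 9*3) - 1*42071)) = 1/(-56 + ((7 + 27) - 42071)) = 1/(-56 + (34 - 42071)) = 1/(-56 - 42037) = 1/(-42093) = -1/42093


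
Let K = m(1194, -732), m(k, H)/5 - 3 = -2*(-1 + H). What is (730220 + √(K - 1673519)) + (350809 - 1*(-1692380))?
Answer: 2773409 + I*√1666174 ≈ 2.7734e+6 + 1290.8*I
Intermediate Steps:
m(k, H) = 25 - 10*H (m(k, H) = 15 + 5*(-2*(-1 + H)) = 15 + 5*(2 - 2*H) = 15 + (10 - 10*H) = 25 - 10*H)
K = 7345 (K = 25 - 10*(-732) = 25 + 7320 = 7345)
(730220 + √(K - 1673519)) + (350809 - 1*(-1692380)) = (730220 + √(7345 - 1673519)) + (350809 - 1*(-1692380)) = (730220 + √(-1666174)) + (350809 + 1692380) = (730220 + I*√1666174) + 2043189 = 2773409 + I*√1666174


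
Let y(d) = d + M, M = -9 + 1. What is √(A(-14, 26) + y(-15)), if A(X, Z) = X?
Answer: I*√37 ≈ 6.0828*I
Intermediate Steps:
M = -8
y(d) = -8 + d (y(d) = d - 8 = -8 + d)
√(A(-14, 26) + y(-15)) = √(-14 + (-8 - 15)) = √(-14 - 23) = √(-37) = I*√37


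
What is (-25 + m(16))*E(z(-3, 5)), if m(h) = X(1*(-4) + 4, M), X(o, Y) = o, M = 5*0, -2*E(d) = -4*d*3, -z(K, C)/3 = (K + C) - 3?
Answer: -450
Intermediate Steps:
z(K, C) = 9 - 3*C - 3*K (z(K, C) = -3*((K + C) - 3) = -3*((C + K) - 3) = -3*(-3 + C + K) = 9 - 3*C - 3*K)
E(d) = 6*d (E(d) = -(-4*d)*3/2 = -(-6)*d = 6*d)
M = 0
m(h) = 0 (m(h) = 1*(-4) + 4 = -4 + 4 = 0)
(-25 + m(16))*E(z(-3, 5)) = (-25 + 0)*(6*(9 - 3*5 - 3*(-3))) = -150*(9 - 15 + 9) = -150*3 = -25*18 = -450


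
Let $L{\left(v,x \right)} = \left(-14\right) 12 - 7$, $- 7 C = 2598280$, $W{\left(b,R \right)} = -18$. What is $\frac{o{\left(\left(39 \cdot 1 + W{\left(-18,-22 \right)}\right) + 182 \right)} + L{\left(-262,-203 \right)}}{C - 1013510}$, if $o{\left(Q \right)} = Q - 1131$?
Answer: $\frac{7721}{9692850} \approx 0.00079657$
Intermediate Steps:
$C = - \frac{2598280}{7}$ ($C = \left(- \frac{1}{7}\right) 2598280 = - \frac{2598280}{7} \approx -3.7118 \cdot 10^{5}$)
$o{\left(Q \right)} = -1131 + Q$
$L{\left(v,x \right)} = -175$ ($L{\left(v,x \right)} = -168 - 7 = -175$)
$\frac{o{\left(\left(39 \cdot 1 + W{\left(-18,-22 \right)}\right) + 182 \right)} + L{\left(-262,-203 \right)}}{C - 1013510} = \frac{\left(-1131 + \left(\left(39 \cdot 1 - 18\right) + 182\right)\right) - 175}{- \frac{2598280}{7} - 1013510} = \frac{\left(-1131 + \left(\left(39 - 18\right) + 182\right)\right) - 175}{- \frac{9692850}{7}} = \left(\left(-1131 + \left(21 + 182\right)\right) - 175\right) \left(- \frac{7}{9692850}\right) = \left(\left(-1131 + 203\right) - 175\right) \left(- \frac{7}{9692850}\right) = \left(-928 - 175\right) \left(- \frac{7}{9692850}\right) = \left(-1103\right) \left(- \frac{7}{9692850}\right) = \frac{7721}{9692850}$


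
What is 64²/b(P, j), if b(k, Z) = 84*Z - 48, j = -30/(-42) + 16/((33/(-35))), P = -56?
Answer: -11264/3887 ≈ -2.8979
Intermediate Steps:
j = -3755/231 (j = -30*(-1/42) + 16/((33*(-1/35))) = 5/7 + 16/(-33/35) = 5/7 + 16*(-35/33) = 5/7 - 560/33 = -3755/231 ≈ -16.255)
b(k, Z) = -48 + 84*Z
64²/b(P, j) = 64²/(-48 + 84*(-3755/231)) = 4096/(-48 - 15020/11) = 4096/(-15548/11) = 4096*(-11/15548) = -11264/3887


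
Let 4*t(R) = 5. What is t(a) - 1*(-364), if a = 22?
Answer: 1461/4 ≈ 365.25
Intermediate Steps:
t(R) = 5/4 (t(R) = (¼)*5 = 5/4)
t(a) - 1*(-364) = 5/4 - 1*(-364) = 5/4 + 364 = 1461/4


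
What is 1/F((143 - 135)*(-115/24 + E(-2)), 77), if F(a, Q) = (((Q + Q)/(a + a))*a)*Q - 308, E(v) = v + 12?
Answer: 1/5621 ≈ 0.00017790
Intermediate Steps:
E(v) = 12 + v
F(a, Q) = -308 + Q**2 (F(a, Q) = (((2*Q)/((2*a)))*a)*Q - 308 = (((2*Q)*(1/(2*a)))*a)*Q - 308 = ((Q/a)*a)*Q - 308 = Q*Q - 308 = Q**2 - 308 = -308 + Q**2)
1/F((143 - 135)*(-115/24 + E(-2)), 77) = 1/(-308 + 77**2) = 1/(-308 + 5929) = 1/5621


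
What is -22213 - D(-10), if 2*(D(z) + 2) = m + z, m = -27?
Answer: -44385/2 ≈ -22193.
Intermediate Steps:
D(z) = -31/2 + z/2 (D(z) = -2 + (-27 + z)/2 = -2 + (-27/2 + z/2) = -31/2 + z/2)
-22213 - D(-10) = -22213 - (-31/2 + (½)*(-10)) = -22213 - (-31/2 - 5) = -22213 - 1*(-41/2) = -22213 + 41/2 = -44385/2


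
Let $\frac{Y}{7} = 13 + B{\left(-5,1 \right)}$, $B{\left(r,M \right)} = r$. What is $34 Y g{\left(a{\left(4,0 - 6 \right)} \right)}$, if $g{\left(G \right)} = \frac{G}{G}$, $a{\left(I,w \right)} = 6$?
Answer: $1904$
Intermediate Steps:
$g{\left(G \right)} = 1$
$Y = 56$ ($Y = 7 \left(13 - 5\right) = 7 \cdot 8 = 56$)
$34 Y g{\left(a{\left(4,0 - 6 \right)} \right)} = 34 \cdot 56 \cdot 1 = 1904 \cdot 1 = 1904$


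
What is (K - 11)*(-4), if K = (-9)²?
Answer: -280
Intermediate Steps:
K = 81
(K - 11)*(-4) = (81 - 11)*(-4) = 70*(-4) = -280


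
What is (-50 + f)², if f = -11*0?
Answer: 2500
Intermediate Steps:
f = 0
(-50 + f)² = (-50 + 0)² = (-50)² = 2500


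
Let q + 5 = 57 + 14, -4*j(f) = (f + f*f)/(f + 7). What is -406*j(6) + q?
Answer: 5121/13 ≈ 393.92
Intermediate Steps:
j(f) = -(f + f²)/(4*(7 + f)) (j(f) = -(f + f*f)/(4*(f + 7)) = -(f + f²)/(4*(7 + f)))
q = 66 (q = -5 + (57 + 14) = -5 + 71 = 66)
-406*j(6) + q = -(-406)*6*(1 + 6)/(28 + 4*6) + 66 = -(-406)*6*7/(28 + 24) + 66 = -(-406)*6*7/52 + 66 = -406*(-21/26) + 66 = 4263/13 + 66 = 5121/13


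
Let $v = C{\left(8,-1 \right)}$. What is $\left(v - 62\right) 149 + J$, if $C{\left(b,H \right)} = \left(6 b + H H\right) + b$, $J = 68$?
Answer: $-677$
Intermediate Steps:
$C{\left(b,H \right)} = H^{2} + 7 b$ ($C{\left(b,H \right)} = \left(6 b + H^{2}\right) + b = \left(H^{2} + 6 b\right) + b = H^{2} + 7 b$)
$v = 57$ ($v = \left(-1\right)^{2} + 7 \cdot 8 = 1 + 56 = 57$)
$\left(v - 62\right) 149 + J = \left(57 - 62\right) 149 + 68 = \left(-5\right) 149 + 68 = -745 + 68 = -677$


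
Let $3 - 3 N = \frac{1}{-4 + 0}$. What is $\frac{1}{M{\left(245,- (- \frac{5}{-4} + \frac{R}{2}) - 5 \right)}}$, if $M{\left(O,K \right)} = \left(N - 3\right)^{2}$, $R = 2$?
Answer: $\frac{144}{529} \approx 0.27221$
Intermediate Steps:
$N = \frac{13}{12}$ ($N = 1 - \frac{1}{3 \left(-4 + 0\right)} = 1 - \frac{1}{3 \left(-4\right)} = 1 - - \frac{1}{12} = 1 + \frac{1}{12} = \frac{13}{12} \approx 1.0833$)
$M{\left(O,K \right)} = \frac{529}{144}$ ($M{\left(O,K \right)} = \left(\frac{13}{12} - 3\right)^{2} = \left(- \frac{23}{12}\right)^{2} = \frac{529}{144}$)
$\frac{1}{M{\left(245,- (- \frac{5}{-4} + \frac{R}{2}) - 5 \right)}} = \frac{1}{\frac{529}{144}} = \frac{144}{529}$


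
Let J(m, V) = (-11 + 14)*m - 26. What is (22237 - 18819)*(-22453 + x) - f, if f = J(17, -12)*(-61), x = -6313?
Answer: -98320663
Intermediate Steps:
J(m, V) = -26 + 3*m (J(m, V) = 3*m - 26 = -26 + 3*m)
f = -1525 (f = (-26 + 3*17)*(-61) = (-26 + 51)*(-61) = 25*(-61) = -1525)
(22237 - 18819)*(-22453 + x) - f = (22237 - 18819)*(-22453 - 6313) - 1*(-1525) = 3418*(-28766) + 1525 = -98322188 + 1525 = -98320663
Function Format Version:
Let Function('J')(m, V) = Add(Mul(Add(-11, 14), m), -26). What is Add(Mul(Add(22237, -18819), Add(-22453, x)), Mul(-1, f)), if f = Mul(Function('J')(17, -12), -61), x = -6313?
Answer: -98320663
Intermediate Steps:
Function('J')(m, V) = Add(-26, Mul(3, m)) (Function('J')(m, V) = Add(Mul(3, m), -26) = Add(-26, Mul(3, m)))
f = -1525 (f = Mul(Add(-26, Mul(3, 17)), -61) = Mul(Add(-26, 51), -61) = Mul(25, -61) = -1525)
Add(Mul(Add(22237, -18819), Add(-22453, x)), Mul(-1, f)) = Add(Mul(Add(22237, -18819), Add(-22453, -6313)), Mul(-1, -1525)) = Add(Mul(3418, -28766), 1525) = Add(-98322188, 1525) = -98320663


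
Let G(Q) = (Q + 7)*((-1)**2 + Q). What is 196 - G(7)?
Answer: 84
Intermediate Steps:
G(Q) = (1 + Q)*(7 + Q) (G(Q) = (7 + Q)*(1 + Q) = (1 + Q)*(7 + Q))
196 - G(7) = 196 - (7 + 7**2 + 8*7) = 196 - (7 + 49 + 56) = 196 - 1*112 = 196 - 112 = 84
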